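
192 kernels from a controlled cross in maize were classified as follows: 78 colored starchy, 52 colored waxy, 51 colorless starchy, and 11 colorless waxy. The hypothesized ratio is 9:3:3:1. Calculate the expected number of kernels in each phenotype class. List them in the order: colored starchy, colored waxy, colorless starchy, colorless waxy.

Total ratio parts = 16. Expected numbers out of 192:
  colored starchy: 192 × 9/16 = 108
  colored waxy: 192 × 3/16 = 36
  colorless starchy: 192 × 3/16 = 36
  colorless waxy: 192 × 1/16 = 12

108, 36, 36, 12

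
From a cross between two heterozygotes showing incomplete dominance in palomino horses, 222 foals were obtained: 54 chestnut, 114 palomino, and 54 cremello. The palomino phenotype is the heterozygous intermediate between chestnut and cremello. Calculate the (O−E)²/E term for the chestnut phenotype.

0.041

With incomplete dominance, a heterozygote × heterozygote cross gives a 1:2:1 phenotypic ratio.
Total ratio parts = 4. Expected numbers out of 222:
  chestnut: 222 × 1/4 = 55.5
  palomino: 222 × 2/4 = 111
  cremello: 222 × 1/4 = 55.5
Contribution of chestnut: (54 − 55.5)² / 55.5 = 0.0405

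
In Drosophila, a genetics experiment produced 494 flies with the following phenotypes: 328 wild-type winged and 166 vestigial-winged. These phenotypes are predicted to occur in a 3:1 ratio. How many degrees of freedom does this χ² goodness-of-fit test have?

1

A goodness-of-fit test with 2 phenotype classes has df = 2 − 1 = 1.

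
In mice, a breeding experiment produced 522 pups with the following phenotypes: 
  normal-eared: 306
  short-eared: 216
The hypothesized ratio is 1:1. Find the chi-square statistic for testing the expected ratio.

15.517

Total ratio parts = 2. Expected numbers out of 522:
  normal-eared: 522 × 1/2 = 261
  short-eared: 522 × 1/2 = 261
χ² = Σ (O − E)² / E
  normal-eared: (306 − 261)² / 261 = 7.7586
  short-eared: (216 − 261)² / 261 = 7.7586
χ² = 7.7586 + 7.7586 = 15.5172 ≈ 15.517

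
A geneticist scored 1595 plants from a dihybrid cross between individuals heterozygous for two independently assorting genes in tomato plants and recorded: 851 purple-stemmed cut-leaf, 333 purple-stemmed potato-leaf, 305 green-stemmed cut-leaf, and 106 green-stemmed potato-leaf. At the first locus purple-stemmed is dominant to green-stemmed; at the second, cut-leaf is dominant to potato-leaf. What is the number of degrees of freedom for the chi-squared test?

A dihybrid F₂ with independent assortment and complete dominance at both loci gives a 9:3:3:1 phenotypic ratio.
A goodness-of-fit test with 4 phenotype classes has df = 4 − 1 = 3.

3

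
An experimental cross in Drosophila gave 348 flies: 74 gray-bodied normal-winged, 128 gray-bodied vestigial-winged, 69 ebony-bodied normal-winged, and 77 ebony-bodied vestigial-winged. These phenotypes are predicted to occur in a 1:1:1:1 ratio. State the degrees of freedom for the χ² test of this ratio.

3

A goodness-of-fit test with 4 phenotype classes has df = 4 − 1 = 3.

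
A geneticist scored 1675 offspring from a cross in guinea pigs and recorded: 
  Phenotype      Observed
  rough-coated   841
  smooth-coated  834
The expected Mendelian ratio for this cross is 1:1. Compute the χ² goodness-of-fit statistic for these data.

Total ratio parts = 2. Expected numbers out of 1675:
  rough-coated: 1675 × 1/2 = 837.5
  smooth-coated: 1675 × 1/2 = 837.5
χ² = Σ (O − E)² / E
  rough-coated: (841 − 837.5)² / 837.5 = 0.0146
  smooth-coated: (834 − 837.5)² / 837.5 = 0.0146
χ² = 0.0146 + 0.0146 = 0.0292 ≈ 0.029

0.029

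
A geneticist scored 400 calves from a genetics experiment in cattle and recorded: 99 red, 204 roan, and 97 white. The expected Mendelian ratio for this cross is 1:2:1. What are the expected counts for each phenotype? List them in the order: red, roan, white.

100, 200, 100

Expected counts for N = 400 under a 1:2:1 ratio (total parts = 4):
  red: 400 × 1/4 = 100
  roan: 400 × 2/4 = 200
  white: 400 × 1/4 = 100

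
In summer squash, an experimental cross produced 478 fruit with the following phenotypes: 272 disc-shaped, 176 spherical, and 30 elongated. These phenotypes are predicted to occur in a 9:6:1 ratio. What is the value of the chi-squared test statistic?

0.096

The 9:6:1 ratio has 16 parts, so with N = 478 the expected counts are:
  disc-shaped: 478 × 9/16 = 268.875
  spherical: 478 × 6/16 = 179.25
  elongated: 478 × 1/16 = 29.875
χ² = Σ (O − E)² / E
  disc-shaped: (272 − 268.875)² / 268.875 = 0.0363
  spherical: (176 − 179.25)² / 179.25 = 0.0589
  elongated: (30 − 29.875)² / 29.875 = 0.0005
χ² = 0.0363 + 0.0589 + 0.0005 = 0.0957 ≈ 0.096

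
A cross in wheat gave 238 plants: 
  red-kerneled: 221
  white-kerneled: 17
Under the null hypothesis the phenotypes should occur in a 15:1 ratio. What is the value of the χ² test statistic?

0.324

Expected counts for N = 238 under a 15:1 ratio (total parts = 16):
  red-kerneled: 238 × 15/16 = 223.125
  white-kerneled: 238 × 1/16 = 14.875
χ² = Σ (O − E)² / E
  red-kerneled: (221 − 223.125)² / 223.125 = 0.0202
  white-kerneled: (17 − 14.875)² / 14.875 = 0.3036
χ² = 0.0202 + 0.3036 = 0.3238 ≈ 0.324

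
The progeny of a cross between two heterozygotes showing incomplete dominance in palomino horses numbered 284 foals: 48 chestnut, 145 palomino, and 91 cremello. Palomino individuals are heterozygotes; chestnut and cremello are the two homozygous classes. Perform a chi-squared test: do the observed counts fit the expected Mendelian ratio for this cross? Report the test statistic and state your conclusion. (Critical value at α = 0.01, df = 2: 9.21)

13.148; not consistent

With incomplete dominance, a heterozygote × heterozygote cross gives a 1:2:1 phenotypic ratio.
Expected counts for N = 284 under a 1:2:1 ratio (total parts = 4):
  chestnut: 284 × 1/4 = 71
  palomino: 284 × 2/4 = 142
  cremello: 284 × 1/4 = 71
χ² = Σ (O − E)² / E
  chestnut: (48 − 71)² / 71 = 7.4507
  palomino: (145 − 142)² / 142 = 0.0634
  cremello: (91 − 71)² / 71 = 5.6338
χ² = 7.4507 + 0.0634 + 5.6338 = 13.1479 ≈ 13.148
Degrees of freedom = 3 − 1 = 2; critical value at α = 0.01 is 9.21.
Since 13.148 > 9.21, we reject the null hypothesis — the data do not fit the 1:2:1 ratio.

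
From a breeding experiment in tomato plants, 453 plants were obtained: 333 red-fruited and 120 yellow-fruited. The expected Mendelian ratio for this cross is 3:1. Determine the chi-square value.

0.536

The 3:1 ratio has 4 parts, so with N = 453 the expected counts are:
  red-fruited: 453 × 3/4 = 339.75
  yellow-fruited: 453 × 1/4 = 113.25
χ² = Σ (O − E)² / E
  red-fruited: (333 − 339.75)² / 339.75 = 0.1341
  yellow-fruited: (120 − 113.25)² / 113.25 = 0.4023
χ² = 0.1341 + 0.4023 = 0.5364 ≈ 0.536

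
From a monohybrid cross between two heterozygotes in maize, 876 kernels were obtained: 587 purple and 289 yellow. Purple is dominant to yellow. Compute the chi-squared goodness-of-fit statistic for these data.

29.833

For a monohybrid cross between heterozygotes with complete dominance, the expected phenotypic ratio is 3:1.
Expected counts for N = 876 under a 3:1 ratio (total parts = 4):
  purple: 876 × 3/4 = 657
  yellow: 876 × 1/4 = 219
χ² = Σ (O − E)² / E
  purple: (587 − 657)² / 657 = 7.4581
  yellow: (289 − 219)² / 219 = 22.3744
χ² = 7.4581 + 22.3744 = 29.8325 ≈ 29.833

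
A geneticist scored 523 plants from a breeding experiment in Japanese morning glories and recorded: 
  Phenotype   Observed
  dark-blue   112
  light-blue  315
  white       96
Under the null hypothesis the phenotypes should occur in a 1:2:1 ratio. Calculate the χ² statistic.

The 1:2:1 ratio has 4 parts, so with N = 523 the expected counts are:
  dark-blue: 523 × 1/4 = 130.75
  light-blue: 523 × 2/4 = 261.5
  white: 523 × 1/4 = 130.75
χ² = Σ (O − E)² / E
  dark-blue: (112 − 130.75)² / 130.75 = 2.6888
  light-blue: (315 − 261.5)² / 261.5 = 10.9455
  white: (96 − 130.75)² / 130.75 = 9.2357
χ² = 2.6888 + 10.9455 + 9.2357 = 22.870

22.870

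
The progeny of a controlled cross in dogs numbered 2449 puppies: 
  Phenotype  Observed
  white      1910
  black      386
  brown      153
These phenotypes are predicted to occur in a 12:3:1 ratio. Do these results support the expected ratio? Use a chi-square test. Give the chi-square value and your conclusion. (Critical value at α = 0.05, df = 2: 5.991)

Under the 12:3:1 hypothesis (Σ ratio = 16, N = 2449):
  white: 2449 × 12/16 = 1836.75
  black: 2449 × 3/16 = 459.1875
  brown: 2449 × 1/16 = 153.0625
χ² = Σ (O − E)² / E
  white: (1910 − 1836.75)² / 1836.75 = 2.9212
  black: (386 − 459.1875)² / 459.1875 = 11.6650
  brown: (153 − 153.0625)² / 153.0625 = 0.0000
χ² = 2.9212 + 11.6650 + 0.0000 = 14.5862 ≈ 14.586
Degrees of freedom = 3 − 1 = 2; critical value at α = 0.05 is 5.991.
Since 14.586 > 5.991, we reject the null hypothesis — the data do not fit the 12:3:1 ratio.

14.586; not consistent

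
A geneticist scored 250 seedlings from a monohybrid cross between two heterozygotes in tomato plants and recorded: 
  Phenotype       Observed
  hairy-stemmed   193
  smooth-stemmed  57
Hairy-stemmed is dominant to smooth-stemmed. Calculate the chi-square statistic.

0.645

For a monohybrid cross between heterozygotes with complete dominance, the expected phenotypic ratio is 3:1.
Expected counts for N = 250 under a 3:1 ratio (total parts = 4):
  hairy-stemmed: 250 × 3/4 = 187.5
  smooth-stemmed: 250 × 1/4 = 62.5
χ² = Σ (O − E)² / E
  hairy-stemmed: (193 − 187.5)² / 187.5 = 0.1613
  smooth-stemmed: (57 − 62.5)² / 62.5 = 0.4840
χ² = 0.1613 + 0.4840 = 0.6453 ≈ 0.645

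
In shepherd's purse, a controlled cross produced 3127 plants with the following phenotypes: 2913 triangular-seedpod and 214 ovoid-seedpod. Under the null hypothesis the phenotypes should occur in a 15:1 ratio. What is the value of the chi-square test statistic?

1.881

The 15:1 ratio has 16 parts, so with N = 3127 the expected counts are:
  triangular-seedpod: 3127 × 15/16 = 2931.5625
  ovoid-seedpod: 3127 × 1/16 = 195.4375
χ² = Σ (O − E)² / E
  triangular-seedpod: (2913 − 2931.5625)² / 2931.5625 = 0.1175
  ovoid-seedpod: (214 − 195.4375)² / 195.4375 = 1.7631
χ² = 0.1175 + 1.7631 = 1.8806 ≈ 1.881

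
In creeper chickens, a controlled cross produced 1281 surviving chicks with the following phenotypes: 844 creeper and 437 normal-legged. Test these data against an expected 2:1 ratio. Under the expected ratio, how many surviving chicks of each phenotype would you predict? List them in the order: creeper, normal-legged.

Expected counts for N = 1281 under a 2:1 ratio (total parts = 3):
  creeper: 1281 × 2/3 = 854
  normal-legged: 1281 × 1/3 = 427

854, 427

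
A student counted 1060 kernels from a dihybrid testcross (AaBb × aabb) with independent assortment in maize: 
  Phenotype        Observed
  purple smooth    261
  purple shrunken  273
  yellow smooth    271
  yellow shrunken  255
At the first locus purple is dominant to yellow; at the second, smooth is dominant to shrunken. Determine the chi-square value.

A dihybrid testcross with independent assortment gives a 1:1:1:1 ratio.
Total ratio parts = 4. Expected numbers out of 1060:
  purple smooth: 1060 × 1/4 = 265
  purple shrunken: 1060 × 1/4 = 265
  yellow smooth: 1060 × 1/4 = 265
  yellow shrunken: 1060 × 1/4 = 265
χ² = Σ (O − E)² / E
  purple smooth: (261 − 265)² / 265 = 0.0604
  purple shrunken: (273 − 265)² / 265 = 0.2415
  yellow smooth: (271 − 265)² / 265 = 0.1358
  yellow shrunken: (255 − 265)² / 265 = 0.3774
χ² = 0.0604 + 0.2415 + 0.1358 + 0.3774 = 0.8151 ≈ 0.815

0.815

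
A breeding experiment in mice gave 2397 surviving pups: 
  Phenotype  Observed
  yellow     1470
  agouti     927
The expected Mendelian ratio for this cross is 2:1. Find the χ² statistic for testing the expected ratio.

Total ratio parts = 3. Expected numbers out of 2397:
  yellow: 2397 × 2/3 = 1598
  agouti: 2397 × 1/3 = 799
χ² = Σ (O − E)² / E
  yellow: (1470 − 1598)² / 1598 = 10.2528
  agouti: (927 − 799)² / 799 = 20.5056
χ² = 10.2528 + 20.5056 = 30.7584 ≈ 30.758

30.758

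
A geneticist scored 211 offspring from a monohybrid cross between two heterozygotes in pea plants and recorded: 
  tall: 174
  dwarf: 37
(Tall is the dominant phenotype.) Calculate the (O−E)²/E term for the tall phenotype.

For a monohybrid cross between heterozygotes with complete dominance, the expected phenotypic ratio is 3:1.
Total ratio parts = 4. Expected numbers out of 211:
  tall: 211 × 3/4 = 158.25
  dwarf: 211 × 1/4 = 52.75
Contribution of tall: (174 − 158.25)² / 158.25 = 1.5675

1.568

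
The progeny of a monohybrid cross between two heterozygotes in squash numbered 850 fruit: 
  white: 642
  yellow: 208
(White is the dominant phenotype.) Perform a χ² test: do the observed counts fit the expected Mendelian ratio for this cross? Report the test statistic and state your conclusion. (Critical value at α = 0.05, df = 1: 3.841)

0.127; consistent

For a monohybrid cross between heterozygotes with complete dominance, the expected phenotypic ratio is 3:1.
The 3:1 ratio has 4 parts, so with N = 850 the expected counts are:
  white: 850 × 3/4 = 637.5
  yellow: 850 × 1/4 = 212.5
χ² = Σ (O − E)² / E
  white: (642 − 637.5)² / 637.5 = 0.0318
  yellow: (208 − 212.5)² / 212.5 = 0.0953
χ² = 0.0318 + 0.0953 = 0.1271 ≈ 0.127
Degrees of freedom = 2 − 1 = 1; critical value at α = 0.05 is 3.841.
Since 0.127 < 3.841, we fail to reject the null hypothesis — the data are consistent with the 3:1 ratio.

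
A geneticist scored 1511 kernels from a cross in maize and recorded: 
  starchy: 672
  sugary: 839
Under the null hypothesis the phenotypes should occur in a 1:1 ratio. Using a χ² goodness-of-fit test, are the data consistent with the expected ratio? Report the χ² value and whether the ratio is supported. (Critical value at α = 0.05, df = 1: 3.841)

Expected counts for N = 1511 under a 1:1 ratio (total parts = 2):
  starchy: 1511 × 1/2 = 755.5
  sugary: 1511 × 1/2 = 755.5
χ² = Σ (O − E)² / E
  starchy: (672 − 755.5)² / 755.5 = 9.2287
  sugary: (839 − 755.5)² / 755.5 = 9.2287
χ² = 9.2287 + 9.2287 = 18.4574 ≈ 18.457
Degrees of freedom = 2 − 1 = 1; critical value at α = 0.05 is 3.841.
Since 18.457 > 3.841, we reject the null hypothesis — the data do not fit the 1:1 ratio.

18.457; not consistent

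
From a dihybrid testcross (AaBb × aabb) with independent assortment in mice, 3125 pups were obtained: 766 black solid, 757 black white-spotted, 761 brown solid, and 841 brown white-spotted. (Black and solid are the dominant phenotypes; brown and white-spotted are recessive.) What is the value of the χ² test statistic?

6.145

A dihybrid testcross with independent assortment gives a 1:1:1:1 ratio.
Under the 1:1:1:1 hypothesis (Σ ratio = 4, N = 3125):
  black solid: 3125 × 1/4 = 781.25
  black white-spotted: 3125 × 1/4 = 781.25
  brown solid: 3125 × 1/4 = 781.25
  brown white-spotted: 3125 × 1/4 = 781.25
χ² = Σ (O − E)² / E
  black solid: (766 − 781.25)² / 781.25 = 0.2977
  black white-spotted: (757 − 781.25)² / 781.25 = 0.7527
  brown solid: (761 − 781.25)² / 781.25 = 0.5249
  brown white-spotted: (841 − 781.25)² / 781.25 = 4.5697
χ² = 0.2977 + 0.7527 + 0.5249 + 4.5697 = 6.145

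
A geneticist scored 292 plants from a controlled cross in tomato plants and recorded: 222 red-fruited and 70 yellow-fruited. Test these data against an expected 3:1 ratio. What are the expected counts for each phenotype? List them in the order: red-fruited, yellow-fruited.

Expected counts for N = 292 under a 3:1 ratio (total parts = 4):
  red-fruited: 292 × 3/4 = 219
  yellow-fruited: 292 × 1/4 = 73

219, 73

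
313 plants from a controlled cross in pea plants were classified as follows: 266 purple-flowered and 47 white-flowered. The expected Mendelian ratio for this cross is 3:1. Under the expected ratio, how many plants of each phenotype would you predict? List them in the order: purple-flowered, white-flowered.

234.75, 78.25

Total ratio parts = 4. Expected numbers out of 313:
  purple-flowered: 313 × 3/4 = 234.75
  white-flowered: 313 × 1/4 = 78.25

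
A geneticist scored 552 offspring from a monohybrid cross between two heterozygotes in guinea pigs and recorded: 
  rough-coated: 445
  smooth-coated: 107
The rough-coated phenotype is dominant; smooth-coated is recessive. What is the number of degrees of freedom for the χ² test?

1

For a monohybrid cross between heterozygotes with complete dominance, the expected phenotypic ratio is 3:1.
A goodness-of-fit test with 2 phenotype classes has df = 2 − 1 = 1.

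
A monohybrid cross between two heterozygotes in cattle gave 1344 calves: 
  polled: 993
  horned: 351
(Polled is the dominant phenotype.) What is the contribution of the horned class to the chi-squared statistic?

For a monohybrid cross between heterozygotes with complete dominance, the expected phenotypic ratio is 3:1.
Expected counts for N = 1344 under a 3:1 ratio (total parts = 4):
  polled: 1344 × 3/4 = 1008
  horned: 1344 × 1/4 = 336
Contribution of horned: (351 − 336)² / 336 = 0.6696

0.670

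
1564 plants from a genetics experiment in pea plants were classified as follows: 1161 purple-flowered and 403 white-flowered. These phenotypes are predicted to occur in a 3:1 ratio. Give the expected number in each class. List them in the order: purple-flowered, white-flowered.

1173, 391

Under the 3:1 hypothesis (Σ ratio = 4, N = 1564):
  purple-flowered: 1564 × 3/4 = 1173
  white-flowered: 1564 × 1/4 = 391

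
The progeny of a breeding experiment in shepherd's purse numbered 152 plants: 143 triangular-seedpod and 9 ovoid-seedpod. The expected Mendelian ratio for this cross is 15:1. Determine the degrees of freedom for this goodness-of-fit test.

A goodness-of-fit test with 2 phenotype classes has df = 2 − 1 = 1.

1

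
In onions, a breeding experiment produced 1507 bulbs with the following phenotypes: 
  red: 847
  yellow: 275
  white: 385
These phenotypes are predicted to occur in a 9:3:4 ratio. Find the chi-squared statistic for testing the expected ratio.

Total ratio parts = 16. Expected numbers out of 1507:
  red: 1507 × 9/16 = 847.6875
  yellow: 1507 × 3/16 = 282.5625
  white: 1507 × 4/16 = 376.75
χ² = Σ (O − E)² / E
  red: (847 − 847.6875)² / 847.6875 = 0.0006
  yellow: (275 − 282.5625)² / 282.5625 = 0.2024
  white: (385 − 376.75)² / 376.75 = 0.1807
χ² = 0.0006 + 0.2024 + 0.1807 = 0.3837 ≈ 0.384

0.384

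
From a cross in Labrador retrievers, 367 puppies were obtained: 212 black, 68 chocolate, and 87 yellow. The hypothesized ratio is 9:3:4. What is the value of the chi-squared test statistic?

0.405

Expected counts for N = 367 under a 9:3:4 ratio (total parts = 16):
  black: 367 × 9/16 = 206.4375
  chocolate: 367 × 3/16 = 68.8125
  yellow: 367 × 4/16 = 91.75
χ² = Σ (O − E)² / E
  black: (212 − 206.4375)² / 206.4375 = 0.1499
  chocolate: (68 − 68.8125)² / 68.8125 = 0.0096
  yellow: (87 − 91.75)² / 91.75 = 0.2459
χ² = 0.1499 + 0.0096 + 0.2459 = 0.4054 ≈ 0.405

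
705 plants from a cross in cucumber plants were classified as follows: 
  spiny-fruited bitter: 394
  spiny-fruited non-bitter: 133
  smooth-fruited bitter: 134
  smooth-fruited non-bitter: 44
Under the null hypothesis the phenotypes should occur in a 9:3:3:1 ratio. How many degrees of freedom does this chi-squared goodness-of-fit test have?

A goodness-of-fit test with 4 phenotype classes has df = 4 − 1 = 3.

3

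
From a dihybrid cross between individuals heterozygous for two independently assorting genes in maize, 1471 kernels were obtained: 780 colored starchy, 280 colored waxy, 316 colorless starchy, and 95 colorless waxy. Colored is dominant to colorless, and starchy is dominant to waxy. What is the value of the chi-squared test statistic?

A dihybrid F₂ with independent assortment and complete dominance at both loci gives a 9:3:3:1 phenotypic ratio.
Expected counts for N = 1471 under a 9:3:3:1 ratio (total parts = 16):
  colored starchy: 1471 × 9/16 = 827.4375
  colored waxy: 1471 × 3/16 = 275.8125
  colorless starchy: 1471 × 3/16 = 275.8125
  colorless waxy: 1471 × 1/16 = 91.9375
χ² = Σ (O − E)² / E
  colored starchy: (780 − 827.4375)² / 827.4375 = 2.7196
  colored waxy: (280 − 275.8125)² / 275.8125 = 0.0636
  colorless starchy: (316 − 275.8125)² / 275.8125 = 5.8556
  colorless waxy: (95 − 91.9375)² / 91.9375 = 0.1020
χ² = 2.7196 + 0.0636 + 5.8556 + 0.1020 = 8.7408 ≈ 8.741

8.741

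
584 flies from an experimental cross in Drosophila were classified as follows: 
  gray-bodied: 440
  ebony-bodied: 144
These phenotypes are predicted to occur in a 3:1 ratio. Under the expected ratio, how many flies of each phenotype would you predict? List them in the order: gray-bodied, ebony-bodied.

Under the 3:1 hypothesis (Σ ratio = 4, N = 584):
  gray-bodied: 584 × 3/4 = 438
  ebony-bodied: 584 × 1/4 = 146

438, 146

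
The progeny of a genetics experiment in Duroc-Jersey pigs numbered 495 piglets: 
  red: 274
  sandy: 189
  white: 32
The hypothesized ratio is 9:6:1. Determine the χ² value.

The 9:6:1 ratio has 16 parts, so with N = 495 the expected counts are:
  red: 495 × 9/16 = 278.4375
  sandy: 495 × 6/16 = 185.625
  white: 495 × 1/16 = 30.9375
χ² = Σ (O − E)² / E
  red: (274 − 278.4375)² / 278.4375 = 0.0707
  sandy: (189 − 185.625)² / 185.625 = 0.0614
  white: (32 − 30.9375)² / 30.9375 = 0.0365
χ² = 0.0707 + 0.0614 + 0.0365 = 0.1686 ≈ 0.169

0.169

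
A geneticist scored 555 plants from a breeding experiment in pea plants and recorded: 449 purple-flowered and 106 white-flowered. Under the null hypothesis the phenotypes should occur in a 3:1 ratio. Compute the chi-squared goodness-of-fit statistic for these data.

Under the 3:1 hypothesis (Σ ratio = 4, N = 555):
  purple-flowered: 555 × 3/4 = 416.25
  white-flowered: 555 × 1/4 = 138.75
χ² = Σ (O − E)² / E
  purple-flowered: (449 − 416.25)² / 416.25 = 2.5767
  white-flowered: (106 − 138.75)² / 138.75 = 7.7302
χ² = 2.5767 + 7.7302 = 10.3069 ≈ 10.307

10.307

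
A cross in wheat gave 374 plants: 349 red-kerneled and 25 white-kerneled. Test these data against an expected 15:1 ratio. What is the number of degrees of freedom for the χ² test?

A goodness-of-fit test with 2 phenotype classes has df = 2 − 1 = 1.

1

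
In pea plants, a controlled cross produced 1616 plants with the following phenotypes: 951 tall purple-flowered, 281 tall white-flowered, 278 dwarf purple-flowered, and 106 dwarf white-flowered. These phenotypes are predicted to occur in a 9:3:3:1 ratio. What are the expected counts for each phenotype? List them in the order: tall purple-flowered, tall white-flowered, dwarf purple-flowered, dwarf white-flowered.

Total ratio parts = 16. Expected numbers out of 1616:
  tall purple-flowered: 1616 × 9/16 = 909
  tall white-flowered: 1616 × 3/16 = 303
  dwarf purple-flowered: 1616 × 3/16 = 303
  dwarf white-flowered: 1616 × 1/16 = 101

909, 303, 303, 101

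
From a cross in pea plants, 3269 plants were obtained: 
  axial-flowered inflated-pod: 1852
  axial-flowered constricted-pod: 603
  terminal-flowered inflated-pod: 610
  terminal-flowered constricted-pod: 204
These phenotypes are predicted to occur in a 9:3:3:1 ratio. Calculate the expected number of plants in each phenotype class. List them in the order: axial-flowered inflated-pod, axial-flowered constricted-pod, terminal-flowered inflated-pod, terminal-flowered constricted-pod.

The 9:3:3:1 ratio has 16 parts, so with N = 3269 the expected counts are:
  axial-flowered inflated-pod: 3269 × 9/16 = 1838.8125
  axial-flowered constricted-pod: 3269 × 3/16 = 612.9375
  terminal-flowered inflated-pod: 3269 × 3/16 = 612.9375
  terminal-flowered constricted-pod: 3269 × 1/16 = 204.3125

1838.8125, 612.9375, 612.9375, 204.3125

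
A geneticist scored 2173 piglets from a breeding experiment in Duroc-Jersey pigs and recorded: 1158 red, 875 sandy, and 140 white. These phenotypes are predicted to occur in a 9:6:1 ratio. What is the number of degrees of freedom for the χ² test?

2

A goodness-of-fit test with 3 phenotype classes has df = 3 − 1 = 2.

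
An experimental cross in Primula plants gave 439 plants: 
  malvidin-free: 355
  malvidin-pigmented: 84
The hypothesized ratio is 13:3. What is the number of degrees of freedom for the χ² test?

1

A goodness-of-fit test with 2 phenotype classes has df = 2 − 1 = 1.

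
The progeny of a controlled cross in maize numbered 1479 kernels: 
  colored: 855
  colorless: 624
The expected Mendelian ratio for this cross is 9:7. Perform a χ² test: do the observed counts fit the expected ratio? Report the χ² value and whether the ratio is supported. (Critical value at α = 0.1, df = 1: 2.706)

Expected counts for N = 1479 under a 9:7 ratio (total parts = 16):
  colored: 1479 × 9/16 = 831.9375
  colorless: 1479 × 7/16 = 647.0625
χ² = Σ (O − E)² / E
  colored: (855 − 831.9375)² / 831.9375 = 0.6393
  colorless: (624 − 647.0625)² / 647.0625 = 0.8220
χ² = 0.6393 + 0.8220 = 1.4613 ≈ 1.461
Degrees of freedom = 2 − 1 = 1; critical value at α = 0.1 is 2.706.
Since 1.461 < 2.706, we fail to reject the null hypothesis — the data are consistent with the 9:7 ratio.

1.461; consistent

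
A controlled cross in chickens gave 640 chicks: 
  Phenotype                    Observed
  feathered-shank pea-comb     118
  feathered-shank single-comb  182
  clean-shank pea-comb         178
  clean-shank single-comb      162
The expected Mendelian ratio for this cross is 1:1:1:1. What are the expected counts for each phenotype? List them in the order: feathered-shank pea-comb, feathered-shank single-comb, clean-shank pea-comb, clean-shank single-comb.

160, 160, 160, 160

Under the 1:1:1:1 hypothesis (Σ ratio = 4, N = 640):
  feathered-shank pea-comb: 640 × 1/4 = 160
  feathered-shank single-comb: 640 × 1/4 = 160
  clean-shank pea-comb: 640 × 1/4 = 160
  clean-shank single-comb: 640 × 1/4 = 160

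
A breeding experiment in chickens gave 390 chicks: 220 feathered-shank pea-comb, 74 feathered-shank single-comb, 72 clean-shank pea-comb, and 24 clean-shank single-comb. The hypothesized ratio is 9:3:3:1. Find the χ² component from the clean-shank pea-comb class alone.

Expected counts for N = 390 under a 9:3:3:1 ratio (total parts = 16):
  feathered-shank pea-comb: 390 × 9/16 = 219.375
  feathered-shank single-comb: 390 × 3/16 = 73.125
  clean-shank pea-comb: 390 × 3/16 = 73.125
  clean-shank single-comb: 390 × 1/16 = 24.375
Contribution of clean-shank pea-comb: (72 − 73.125)² / 73.125 = 0.0173

0.017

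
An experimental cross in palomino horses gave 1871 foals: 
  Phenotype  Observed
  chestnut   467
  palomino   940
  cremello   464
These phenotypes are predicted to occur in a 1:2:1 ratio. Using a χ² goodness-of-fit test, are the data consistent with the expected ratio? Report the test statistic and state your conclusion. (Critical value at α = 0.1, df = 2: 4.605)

Total ratio parts = 4. Expected numbers out of 1871:
  chestnut: 1871 × 1/4 = 467.75
  palomino: 1871 × 2/4 = 935.5
  cremello: 1871 × 1/4 = 467.75
χ² = Σ (O − E)² / E
  chestnut: (467 − 467.75)² / 467.75 = 0.0012
  palomino: (940 − 935.5)² / 935.5 = 0.0216
  cremello: (464 − 467.75)² / 467.75 = 0.0301
χ² = 0.0012 + 0.0216 + 0.0301 = 0.0529 ≈ 0.053
Degrees of freedom = 3 − 1 = 2; critical value at α = 0.1 is 4.605.
Since 0.053 < 4.605, we fail to reject the null hypothesis — the data are consistent with the 1:2:1 ratio.

0.053; consistent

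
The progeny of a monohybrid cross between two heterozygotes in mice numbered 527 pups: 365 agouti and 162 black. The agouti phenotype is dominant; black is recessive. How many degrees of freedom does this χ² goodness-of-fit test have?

For a monohybrid cross between heterozygotes with complete dominance, the expected phenotypic ratio is 3:1.
A goodness-of-fit test with 2 phenotype classes has df = 2 − 1 = 1.

1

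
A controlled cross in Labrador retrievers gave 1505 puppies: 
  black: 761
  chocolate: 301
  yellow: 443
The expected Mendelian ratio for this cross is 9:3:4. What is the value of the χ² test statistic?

Under the 9:3:4 hypothesis (Σ ratio = 16, N = 1505):
  black: 1505 × 9/16 = 846.5625
  chocolate: 1505 × 3/16 = 282.1875
  yellow: 1505 × 4/16 = 376.25
χ² = Σ (O − E)² / E
  black: (761 − 846.5625)² / 846.5625 = 8.6478
  chocolate: (301 − 282.1875)² / 282.1875 = 1.2542
  yellow: (443 − 376.25)² / 376.25 = 11.8420
χ² = 8.6478 + 1.2542 + 11.8420 = 21.744

21.744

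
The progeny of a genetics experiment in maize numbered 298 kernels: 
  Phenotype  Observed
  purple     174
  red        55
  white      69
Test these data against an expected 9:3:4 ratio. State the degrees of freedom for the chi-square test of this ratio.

A goodness-of-fit test with 3 phenotype classes has df = 3 − 1 = 2.

2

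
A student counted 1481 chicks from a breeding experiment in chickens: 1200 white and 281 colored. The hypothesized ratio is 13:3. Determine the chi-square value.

0.049

Under the 13:3 hypothesis (Σ ratio = 16, N = 1481):
  white: 1481 × 13/16 = 1203.3125
  colored: 1481 × 3/16 = 277.6875
χ² = Σ (O − E)² / E
  white: (1200 − 1203.3125)² / 1203.3125 = 0.0091
  colored: (281 − 277.6875)² / 277.6875 = 0.0395
χ² = 0.0091 + 0.0395 = 0.0486 ≈ 0.049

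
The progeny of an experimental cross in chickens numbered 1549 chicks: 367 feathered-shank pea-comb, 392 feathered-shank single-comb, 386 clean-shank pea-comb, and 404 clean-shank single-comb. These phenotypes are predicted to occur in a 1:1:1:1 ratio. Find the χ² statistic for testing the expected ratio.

1.846

Expected counts for N = 1549 under a 1:1:1:1 ratio (total parts = 4):
  feathered-shank pea-comb: 1549 × 1/4 = 387.25
  feathered-shank single-comb: 1549 × 1/4 = 387.25
  clean-shank pea-comb: 1549 × 1/4 = 387.25
  clean-shank single-comb: 1549 × 1/4 = 387.25
χ² = Σ (O − E)² / E
  feathered-shank pea-comb: (367 − 387.25)² / 387.25 = 1.0589
  feathered-shank single-comb: (392 − 387.25)² / 387.25 = 0.0583
  clean-shank pea-comb: (386 − 387.25)² / 387.25 = 0.0040
  clean-shank single-comb: (404 − 387.25)² / 387.25 = 0.7245
χ² = 1.0589 + 0.0583 + 0.0040 + 0.7245 = 1.8457 ≈ 1.846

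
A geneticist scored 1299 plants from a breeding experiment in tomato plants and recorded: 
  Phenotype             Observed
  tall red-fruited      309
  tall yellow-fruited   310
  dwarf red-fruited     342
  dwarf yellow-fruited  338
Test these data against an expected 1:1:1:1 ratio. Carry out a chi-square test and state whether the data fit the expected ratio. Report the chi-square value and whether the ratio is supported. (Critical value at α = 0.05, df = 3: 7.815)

2.891; consistent

Expected counts for N = 1299 under a 1:1:1:1 ratio (total parts = 4):
  tall red-fruited: 1299 × 1/4 = 324.75
  tall yellow-fruited: 1299 × 1/4 = 324.75
  dwarf red-fruited: 1299 × 1/4 = 324.75
  dwarf yellow-fruited: 1299 × 1/4 = 324.75
χ² = Σ (O − E)² / E
  tall red-fruited: (309 − 324.75)² / 324.75 = 0.7639
  tall yellow-fruited: (310 − 324.75)² / 324.75 = 0.6699
  dwarf red-fruited: (342 − 324.75)² / 324.75 = 0.9163
  dwarf yellow-fruited: (338 − 324.75)² / 324.75 = 0.5406
χ² = 0.7639 + 0.6699 + 0.9163 + 0.5406 = 2.8907 ≈ 2.891
Degrees of freedom = 4 − 1 = 3; critical value at α = 0.05 is 7.815.
Since 2.891 < 7.815, we fail to reject the null hypothesis — the data are consistent with the 1:1:1:1 ratio.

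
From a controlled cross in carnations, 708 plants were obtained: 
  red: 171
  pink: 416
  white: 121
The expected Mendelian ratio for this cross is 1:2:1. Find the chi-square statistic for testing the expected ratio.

28.780

Expected counts for N = 708 under a 1:2:1 ratio (total parts = 4):
  red: 708 × 1/4 = 177
  pink: 708 × 2/4 = 354
  white: 708 × 1/4 = 177
χ² = Σ (O − E)² / E
  red: (171 − 177)² / 177 = 0.2034
  pink: (416 − 354)² / 354 = 10.8588
  white: (121 − 177)² / 177 = 17.7175
χ² = 0.2034 + 10.8588 + 17.7175 = 28.7797 ≈ 28.780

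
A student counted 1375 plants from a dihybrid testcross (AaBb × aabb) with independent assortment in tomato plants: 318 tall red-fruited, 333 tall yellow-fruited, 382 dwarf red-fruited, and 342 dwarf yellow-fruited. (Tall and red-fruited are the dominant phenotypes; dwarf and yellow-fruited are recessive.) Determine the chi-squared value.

A dihybrid testcross with independent assortment gives a 1:1:1:1 ratio.
Expected counts for N = 1375 under a 1:1:1:1 ratio (total parts = 4):
  tall red-fruited: 1375 × 1/4 = 343.75
  tall yellow-fruited: 1375 × 1/4 = 343.75
  dwarf red-fruited: 1375 × 1/4 = 343.75
  dwarf yellow-fruited: 1375 × 1/4 = 343.75
χ² = Σ (O − E)² / E
  tall red-fruited: (318 − 343.75)² / 343.75 = 1.9289
  tall yellow-fruited: (333 − 343.75)² / 343.75 = 0.3362
  dwarf red-fruited: (382 − 343.75)² / 343.75 = 4.2562
  dwarf yellow-fruited: (342 − 343.75)² / 343.75 = 0.0089
χ² = 1.9289 + 0.3362 + 4.2562 + 0.0089 = 6.5302 ≈ 6.530

6.530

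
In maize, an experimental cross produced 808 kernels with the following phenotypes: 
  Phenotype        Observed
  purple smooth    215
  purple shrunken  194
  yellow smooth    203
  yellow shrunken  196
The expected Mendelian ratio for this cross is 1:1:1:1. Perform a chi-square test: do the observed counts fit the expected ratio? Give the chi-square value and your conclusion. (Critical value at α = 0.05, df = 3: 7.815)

1.337; consistent

Under the 1:1:1:1 hypothesis (Σ ratio = 4, N = 808):
  purple smooth: 808 × 1/4 = 202
  purple shrunken: 808 × 1/4 = 202
  yellow smooth: 808 × 1/4 = 202
  yellow shrunken: 808 × 1/4 = 202
χ² = Σ (O − E)² / E
  purple smooth: (215 − 202)² / 202 = 0.8366
  purple shrunken: (194 − 202)² / 202 = 0.3168
  yellow smooth: (203 − 202)² / 202 = 0.0050
  yellow shrunken: (196 − 202)² / 202 = 0.1782
χ² = 0.8366 + 0.3168 + 0.0050 + 0.1782 = 1.3366 ≈ 1.337
Degrees of freedom = 4 − 1 = 3; critical value at α = 0.05 is 7.815.
Since 1.337 < 7.815, we fail to reject the null hypothesis — the data are consistent with the 1:1:1:1 ratio.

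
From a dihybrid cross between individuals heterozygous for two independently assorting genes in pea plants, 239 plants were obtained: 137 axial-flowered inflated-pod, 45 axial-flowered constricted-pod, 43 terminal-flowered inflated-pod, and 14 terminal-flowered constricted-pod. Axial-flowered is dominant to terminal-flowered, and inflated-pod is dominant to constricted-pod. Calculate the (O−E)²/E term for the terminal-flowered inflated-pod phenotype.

0.073

A dihybrid F₂ with independent assortment and complete dominance at both loci gives a 9:3:3:1 phenotypic ratio.
Under the 9:3:3:1 hypothesis (Σ ratio = 16, N = 239):
  axial-flowered inflated-pod: 239 × 9/16 = 134.4375
  axial-flowered constricted-pod: 239 × 3/16 = 44.8125
  terminal-flowered inflated-pod: 239 × 3/16 = 44.8125
  terminal-flowered constricted-pod: 239 × 1/16 = 14.9375
Contribution of terminal-flowered inflated-pod: (43 − 44.8125)² / 44.8125 = 0.0733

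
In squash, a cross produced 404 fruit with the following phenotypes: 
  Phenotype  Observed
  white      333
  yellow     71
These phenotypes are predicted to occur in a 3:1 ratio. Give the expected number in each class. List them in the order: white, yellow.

The 3:1 ratio has 4 parts, so with N = 404 the expected counts are:
  white: 404 × 3/4 = 303
  yellow: 404 × 1/4 = 101

303, 101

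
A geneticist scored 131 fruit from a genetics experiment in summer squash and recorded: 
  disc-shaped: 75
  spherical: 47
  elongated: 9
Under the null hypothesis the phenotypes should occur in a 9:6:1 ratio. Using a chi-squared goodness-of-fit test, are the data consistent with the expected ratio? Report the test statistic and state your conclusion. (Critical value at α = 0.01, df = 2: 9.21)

The 9:6:1 ratio has 16 parts, so with N = 131 the expected counts are:
  disc-shaped: 131 × 9/16 = 73.6875
  spherical: 131 × 6/16 = 49.125
  elongated: 131 × 1/16 = 8.1875
χ² = Σ (O − E)² / E
  disc-shaped: (75 − 73.6875)² / 73.6875 = 0.0234
  spherical: (47 − 49.125)² / 49.125 = 0.0919
  elongated: (9 − 8.1875)² / 8.1875 = 0.0806
χ² = 0.0234 + 0.0919 + 0.0806 = 0.1959 ≈ 0.196
Degrees of freedom = 3 − 1 = 2; critical value at α = 0.01 is 9.21.
Since 0.196 < 9.21, we fail to reject the null hypothesis — the data are consistent with the 9:6:1 ratio.

0.196; consistent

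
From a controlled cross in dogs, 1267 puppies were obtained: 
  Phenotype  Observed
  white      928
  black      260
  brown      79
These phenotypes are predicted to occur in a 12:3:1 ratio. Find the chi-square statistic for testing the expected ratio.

Under the 12:3:1 hypothesis (Σ ratio = 16, N = 1267):
  white: 1267 × 12/16 = 950.25
  black: 1267 × 3/16 = 237.5625
  brown: 1267 × 1/16 = 79.1875
χ² = Σ (O − E)² / E
  white: (928 − 950.25)² / 950.25 = 0.5210
  black: (260 − 237.5625)² / 237.5625 = 2.1192
  brown: (79 − 79.1875)² / 79.1875 = 0.0004
χ² = 0.5210 + 2.1192 + 0.0004 = 2.6406 ≈ 2.641

2.641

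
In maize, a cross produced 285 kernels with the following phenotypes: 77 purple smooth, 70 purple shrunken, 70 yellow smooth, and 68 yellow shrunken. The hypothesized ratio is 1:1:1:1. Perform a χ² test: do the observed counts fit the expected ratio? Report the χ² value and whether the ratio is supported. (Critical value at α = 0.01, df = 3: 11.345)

0.656; consistent

Total ratio parts = 4. Expected numbers out of 285:
  purple smooth: 285 × 1/4 = 71.25
  purple shrunken: 285 × 1/4 = 71.25
  yellow smooth: 285 × 1/4 = 71.25
  yellow shrunken: 285 × 1/4 = 71.25
χ² = Σ (O − E)² / E
  purple smooth: (77 − 71.25)² / 71.25 = 0.4640
  purple shrunken: (70 − 71.25)² / 71.25 = 0.0219
  yellow smooth: (70 − 71.25)² / 71.25 = 0.0219
  yellow shrunken: (68 − 71.25)² / 71.25 = 0.1482
χ² = 0.4640 + 0.0219 + 0.0219 + 0.1482 = 0.656
Degrees of freedom = 4 − 1 = 3; critical value at α = 0.01 is 11.345.
Since 0.656 < 11.345, we fail to reject the null hypothesis — the data are consistent with the 1:1:1:1 ratio.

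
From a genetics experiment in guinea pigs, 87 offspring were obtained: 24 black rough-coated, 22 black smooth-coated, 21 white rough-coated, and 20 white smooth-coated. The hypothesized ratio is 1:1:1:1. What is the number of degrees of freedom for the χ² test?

3

A goodness-of-fit test with 4 phenotype classes has df = 4 − 1 = 3.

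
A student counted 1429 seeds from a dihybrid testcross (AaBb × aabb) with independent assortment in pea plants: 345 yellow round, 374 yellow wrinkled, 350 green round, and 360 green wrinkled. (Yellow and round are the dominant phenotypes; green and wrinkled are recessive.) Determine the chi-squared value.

1.374

A dihybrid testcross with independent assortment gives a 1:1:1:1 ratio.
Expected counts for N = 1429 under a 1:1:1:1 ratio (total parts = 4):
  yellow round: 1429 × 1/4 = 357.25
  yellow wrinkled: 1429 × 1/4 = 357.25
  green round: 1429 × 1/4 = 357.25
  green wrinkled: 1429 × 1/4 = 357.25
χ² = Σ (O − E)² / E
  yellow round: (345 − 357.25)² / 357.25 = 0.4200
  yellow wrinkled: (374 − 357.25)² / 357.25 = 0.7853
  green round: (350 − 357.25)² / 357.25 = 0.1471
  green wrinkled: (360 − 357.25)² / 357.25 = 0.0212
χ² = 0.4200 + 0.7853 + 0.1471 + 0.0212 = 1.3736 ≈ 1.374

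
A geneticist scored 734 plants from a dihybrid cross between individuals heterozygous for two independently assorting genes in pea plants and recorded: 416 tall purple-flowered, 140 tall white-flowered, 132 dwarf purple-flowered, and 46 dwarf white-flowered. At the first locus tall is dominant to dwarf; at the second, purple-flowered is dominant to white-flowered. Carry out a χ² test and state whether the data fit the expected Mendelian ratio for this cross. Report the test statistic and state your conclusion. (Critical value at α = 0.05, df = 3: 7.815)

A dihybrid F₂ with independent assortment and complete dominance at both loci gives a 9:3:3:1 phenotypic ratio.
Under the 9:3:3:1 hypothesis (Σ ratio = 16, N = 734):
  tall purple-flowered: 734 × 9/16 = 412.875
  tall white-flowered: 734 × 3/16 = 137.625
  dwarf purple-flowered: 734 × 3/16 = 137.625
  dwarf white-flowered: 734 × 1/16 = 45.875
χ² = Σ (O − E)² / E
  tall purple-flowered: (416 − 412.875)² / 412.875 = 0.0237
  tall white-flowered: (140 − 137.625)² / 137.625 = 0.0410
  dwarf purple-flowered: (132 − 137.625)² / 137.625 = 0.2299
  dwarf white-flowered: (46 − 45.875)² / 45.875 = 0.0003
χ² = 0.0237 + 0.0410 + 0.2299 + 0.0003 = 0.2949 ≈ 0.295
Degrees of freedom = 4 − 1 = 3; critical value at α = 0.05 is 7.815.
Since 0.295 < 7.815, we fail to reject the null hypothesis — the data are consistent with the 9:3:3:1 ratio.

0.295; consistent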